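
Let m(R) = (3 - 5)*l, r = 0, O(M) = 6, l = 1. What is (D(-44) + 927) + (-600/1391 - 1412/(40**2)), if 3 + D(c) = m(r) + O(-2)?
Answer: 515608177/556400 ≈ 926.69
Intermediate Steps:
m(R) = -2 (m(R) = (3 - 5)*1 = -2*1 = -2)
D(c) = 1 (D(c) = -3 + (-2 + 6) = -3 + 4 = 1)
(D(-44) + 927) + (-600/1391 - 1412/(40**2)) = (1 + 927) + (-600/1391 - 1412/(40**2)) = 928 + (-600*1/1391 - 1412/1600) = 928 + (-600/1391 - 1412*1/1600) = 928 + (-600/1391 - 353/400) = 928 - 731023/556400 = 515608177/556400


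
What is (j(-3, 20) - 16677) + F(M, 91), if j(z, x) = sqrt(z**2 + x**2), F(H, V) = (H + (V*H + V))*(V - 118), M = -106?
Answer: 244170 + sqrt(409) ≈ 2.4419e+5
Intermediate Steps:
F(H, V) = (-118 + V)*(H + V + H*V) (F(H, V) = (H + (H*V + V))*(-118 + V) = (H + (V + H*V))*(-118 + V) = (H + V + H*V)*(-118 + V) = (-118 + V)*(H + V + H*V))
j(z, x) = sqrt(x**2 + z**2)
(j(-3, 20) - 16677) + F(M, 91) = (sqrt(20**2 + (-3)**2) - 16677) + (91**2 - 118*(-106) - 118*91 - 106*91**2 - 117*(-106)*91) = (sqrt(400 + 9) - 16677) + (8281 + 12508 - 10738 - 106*8281 + 1128582) = (sqrt(409) - 16677) + (8281 + 12508 - 10738 - 877786 + 1128582) = (-16677 + sqrt(409)) + 260847 = 244170 + sqrt(409)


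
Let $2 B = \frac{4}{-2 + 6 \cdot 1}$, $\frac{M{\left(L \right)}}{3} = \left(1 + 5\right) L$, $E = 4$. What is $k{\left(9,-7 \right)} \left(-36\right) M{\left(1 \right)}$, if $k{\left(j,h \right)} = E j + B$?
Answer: $-23652$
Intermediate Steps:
$M{\left(L \right)} = 18 L$ ($M{\left(L \right)} = 3 \left(1 + 5\right) L = 3 \cdot 6 L = 18 L$)
$B = \frac{1}{2}$ ($B = \frac{4 \frac{1}{-2 + 6 \cdot 1}}{2} = \frac{4 \frac{1}{-2 + 6}}{2} = \frac{4 \cdot \frac{1}{4}}{2} = \frac{1}{2} \cdot 1 = \frac{1}{2} \approx 0.5$)
$k{\left(j,h \right)} = \frac{1}{2} + 4 j$ ($k{\left(j,h \right)} = 4 j + \frac{1}{2} = \frac{1}{2} + 4 j$)
$k{\left(9,-7 \right)} \left(-36\right) M{\left(1 \right)} = \left(\frac{1}{2} + 4 \cdot 9\right) \left(-36\right) 18 \cdot 1 = \left(\frac{1}{2} + 36\right) \left(-36\right) 18 = \frac{73}{2} \left(-36\right) 18 = \left(-1314\right) 18 = -23652$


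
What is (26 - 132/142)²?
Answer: 3168400/5041 ≈ 628.53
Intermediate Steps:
(26 - 132/142)² = (26 - 132*1/142)² = (26 - 66/71)² = (1780/71)² = 3168400/5041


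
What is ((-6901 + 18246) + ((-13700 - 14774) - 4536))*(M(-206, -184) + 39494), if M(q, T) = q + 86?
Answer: -853037710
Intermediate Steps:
M(q, T) = 86 + q
((-6901 + 18246) + ((-13700 - 14774) - 4536))*(M(-206, -184) + 39494) = ((-6901 + 18246) + ((-13700 - 14774) - 4536))*((86 - 206) + 39494) = (11345 + (-28474 - 4536))*(-120 + 39494) = (11345 - 33010)*39374 = -21665*39374 = -853037710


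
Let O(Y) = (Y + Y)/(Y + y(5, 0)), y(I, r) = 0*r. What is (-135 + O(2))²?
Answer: 17689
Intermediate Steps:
y(I, r) = 0
O(Y) = 2 (O(Y) = (Y + Y)/(Y + 0) = (2*Y)/Y = 2)
(-135 + O(2))² = (-135 + 2)² = (-133)² = 17689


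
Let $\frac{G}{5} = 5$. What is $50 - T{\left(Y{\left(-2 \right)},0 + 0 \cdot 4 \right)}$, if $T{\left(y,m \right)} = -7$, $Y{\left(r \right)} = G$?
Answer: $57$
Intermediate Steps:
$G = 25$ ($G = 5 \cdot 5 = 25$)
$Y{\left(r \right)} = 25$
$50 - T{\left(Y{\left(-2 \right)},0 + 0 \cdot 4 \right)} = 50 - -7 = 50 + 7 = 57$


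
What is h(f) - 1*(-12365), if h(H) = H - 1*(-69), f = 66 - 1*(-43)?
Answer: 12543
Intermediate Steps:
f = 109 (f = 66 + 43 = 109)
h(H) = 69 + H (h(H) = H + 69 = 69 + H)
h(f) - 1*(-12365) = (69 + 109) - 1*(-12365) = 178 + 12365 = 12543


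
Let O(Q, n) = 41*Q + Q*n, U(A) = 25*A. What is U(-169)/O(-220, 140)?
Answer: 845/7964 ≈ 0.10610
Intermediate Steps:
U(-169)/O(-220, 140) = (25*(-169))/((-220*(41 + 140))) = -4225/((-220*181)) = -4225/(-39820) = -4225*(-1/39820) = 845/7964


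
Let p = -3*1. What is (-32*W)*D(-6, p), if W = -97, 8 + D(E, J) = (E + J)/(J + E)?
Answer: -21728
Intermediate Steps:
p = -3
D(E, J) = -7 (D(E, J) = -8 + (E + J)/(J + E) = -8 + (E + J)/(E + J) = -8 + 1 = -7)
(-32*W)*D(-6, p) = -32*(-97)*(-7) = 3104*(-7) = -21728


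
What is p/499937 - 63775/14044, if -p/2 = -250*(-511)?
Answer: -35471724175/7021115228 ≈ -5.0521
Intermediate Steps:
p = -255500 (p = -(-500)*(-511) = -2*127750 = -255500)
p/499937 - 63775/14044 = -255500/499937 - 63775/14044 = -35471724175/7021115228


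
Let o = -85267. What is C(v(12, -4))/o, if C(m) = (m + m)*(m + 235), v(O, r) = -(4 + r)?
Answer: 0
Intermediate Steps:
v(O, r) = -4 - r
C(m) = 2*m*(235 + m) (C(m) = (2*m)*(235 + m) = 2*m*(235 + m))
C(v(12, -4))/o = (2*(-4 - 1*(-4))*(235 + (-4 - 1*(-4))))/(-85267) = (2*(-4 + 4)*(235 + (-4 + 4)))*(-1/85267) = (2*0*(235 + 0))*(-1/85267) = (2*0*235)*(-1/85267) = 0*(-1/85267) = 0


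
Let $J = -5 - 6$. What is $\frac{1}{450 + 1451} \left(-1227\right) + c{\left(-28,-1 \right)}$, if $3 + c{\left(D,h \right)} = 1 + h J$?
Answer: $\frac{15882}{1901} \approx 8.3546$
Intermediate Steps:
$J = -11$ ($J = -5 - 6 = -11$)
$c{\left(D,h \right)} = -2 - 11 h$ ($c{\left(D,h \right)} = -3 + \left(1 + h \left(-11\right)\right) = -3 - \left(-1 + 11 h\right) = -2 - 11 h$)
$\frac{1}{450 + 1451} \left(-1227\right) + c{\left(-28,-1 \right)} = \frac{1}{450 + 1451} \left(-1227\right) - -9 = \frac{1}{1901} \left(-1227\right) + \left(-2 + 11\right) = \frac{1}{1901} \left(-1227\right) + 9 = - \frac{1227}{1901} + 9 = \frac{15882}{1901}$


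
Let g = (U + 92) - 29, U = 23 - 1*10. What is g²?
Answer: 5776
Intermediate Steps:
U = 13 (U = 23 - 10 = 13)
g = 76 (g = (13 + 92) - 29 = 105 - 29 = 76)
g² = 76² = 5776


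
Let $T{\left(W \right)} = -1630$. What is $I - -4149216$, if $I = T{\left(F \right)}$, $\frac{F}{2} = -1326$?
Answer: $4147586$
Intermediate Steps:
$F = -2652$ ($F = 2 \left(-1326\right) = -2652$)
$I = -1630$
$I - -4149216 = -1630 - -4149216 = -1630 + 4149216 = 4147586$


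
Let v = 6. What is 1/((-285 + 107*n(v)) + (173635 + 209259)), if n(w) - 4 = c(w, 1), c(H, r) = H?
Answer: 1/383679 ≈ 2.6063e-6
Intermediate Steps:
n(w) = 4 + w
1/((-285 + 107*n(v)) + (173635 + 209259)) = 1/((-285 + 107*(4 + 6)) + (173635 + 209259)) = 1/((-285 + 107*10) + 382894) = 1/((-285 + 1070) + 382894) = 1/(785 + 382894) = 1/383679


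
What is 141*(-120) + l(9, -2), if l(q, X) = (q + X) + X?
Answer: -16915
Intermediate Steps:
l(q, X) = q + 2*X (l(q, X) = (X + q) + X = q + 2*X)
141*(-120) + l(9, -2) = 141*(-120) + (9 + 2*(-2)) = -16920 + (9 - 4) = -16920 + 5 = -16915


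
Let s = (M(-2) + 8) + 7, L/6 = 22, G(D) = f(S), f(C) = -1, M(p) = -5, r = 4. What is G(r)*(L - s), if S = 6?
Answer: -122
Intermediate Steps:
G(D) = -1
L = 132 (L = 6*22 = 132)
s = 10 (s = (-5 + 8) + 7 = 3 + 7 = 10)
G(r)*(L - s) = -(132 - 1*10) = -(132 - 10) = -1*122 = -122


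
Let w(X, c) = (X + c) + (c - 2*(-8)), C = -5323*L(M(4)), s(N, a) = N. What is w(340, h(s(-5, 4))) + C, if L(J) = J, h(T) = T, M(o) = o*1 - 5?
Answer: 5669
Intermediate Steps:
M(o) = -5 + o (M(o) = o - 5 = -5 + o)
C = 5323 (C = -5323*(-5 + 4) = -5323*(-1) = 5323)
w(X, c) = 16 + X + 2*c (w(X, c) = (X + c) + (c + 16) = (X + c) + (16 + c) = 16 + X + 2*c)
w(340, h(s(-5, 4))) + C = (16 + 340 + 2*(-5)) + 5323 = (16 + 340 - 10) + 5323 = 346 + 5323 = 5669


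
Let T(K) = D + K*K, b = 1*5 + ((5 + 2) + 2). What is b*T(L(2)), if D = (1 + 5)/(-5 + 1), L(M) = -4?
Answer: 203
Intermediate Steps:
b = 14 (b = 5 + (7 + 2) = 5 + 9 = 14)
D = -3/2 (D = 6/(-4) = 6*(-1/4) = -3/2 ≈ -1.5000)
T(K) = -3/2 + K**2 (T(K) = -3/2 + K*K = -3/2 + K**2)
b*T(L(2)) = 14*(-3/2 + (-4)**2) = 14*(-3/2 + 16) = 14*(29/2) = 203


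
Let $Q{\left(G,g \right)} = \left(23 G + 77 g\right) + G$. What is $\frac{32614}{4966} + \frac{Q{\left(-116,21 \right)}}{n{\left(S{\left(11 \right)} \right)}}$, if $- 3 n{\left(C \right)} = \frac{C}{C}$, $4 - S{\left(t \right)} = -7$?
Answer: $\frac{8709290}{2483} \approx 3507.6$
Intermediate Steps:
$S{\left(t \right)} = 11$ ($S{\left(t \right)} = 4 - -7 = 4 + 7 = 11$)
$n{\left(C \right)} = - \frac{1}{3}$ ($n{\left(C \right)} = - \frac{C \frac{1}{C}}{3} = \left(- \frac{1}{3}\right) 1 = - \frac{1}{3}$)
$Q{\left(G,g \right)} = 24 G + 77 g$
$\frac{32614}{4966} + \frac{Q{\left(-116,21 \right)}}{n{\left(S{\left(11 \right)} \right)}} = \frac{32614}{4966} + \frac{24 \left(-116\right) + 77 \cdot 21}{- \frac{1}{3}} = 32614 \cdot \frac{1}{4966} + \left(-2784 + 1617\right) \left(-3\right) = \frac{16307}{2483} - -3501 = \frac{16307}{2483} + 3501 = \frac{8709290}{2483}$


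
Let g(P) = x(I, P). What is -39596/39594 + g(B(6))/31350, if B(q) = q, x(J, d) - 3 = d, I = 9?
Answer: -206829709/206878650 ≈ -0.99976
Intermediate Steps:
x(J, d) = 3 + d
g(P) = 3 + P
-39596/39594 + g(B(6))/31350 = -39596/39594 + (3 + 6)/31350 = -39596*1/39594 + 9*(1/31350) = -19798/19797 + 3/10450 = -206829709/206878650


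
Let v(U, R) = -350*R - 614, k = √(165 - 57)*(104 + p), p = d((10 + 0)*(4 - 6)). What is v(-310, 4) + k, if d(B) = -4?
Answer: -2014 + 600*√3 ≈ -974.77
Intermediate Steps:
p = -4
k = 600*√3 (k = √(165 - 57)*(104 - 4) = √108*100 = (6*√3)*100 = 600*√3 ≈ 1039.2)
v(U, R) = -614 - 350*R
v(-310, 4) + k = (-614 - 350*4) + 600*√3 = (-614 - 1400) + 600*√3 = -2014 + 600*√3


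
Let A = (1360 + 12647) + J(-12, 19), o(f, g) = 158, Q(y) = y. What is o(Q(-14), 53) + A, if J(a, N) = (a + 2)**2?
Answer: 14265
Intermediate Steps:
J(a, N) = (2 + a)**2
A = 14107 (A = (1360 + 12647) + (2 - 12)**2 = 14007 + (-10)**2 = 14007 + 100 = 14107)
o(Q(-14), 53) + A = 158 + 14107 = 14265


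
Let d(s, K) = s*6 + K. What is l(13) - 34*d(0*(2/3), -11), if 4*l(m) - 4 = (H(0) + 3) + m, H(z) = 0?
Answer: 379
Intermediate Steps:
d(s, K) = K + 6*s (d(s, K) = 6*s + K = K + 6*s)
l(m) = 7/4 + m/4 (l(m) = 1 + ((0 + 3) + m)/4 = 1 + (3 + m)/4 = 1 + (¾ + m/4) = 7/4 + m/4)
l(13) - 34*d(0*(2/3), -11) = (7/4 + (¼)*13) - 34*(-11 + 6*(0*(2/3))) = (7/4 + 13/4) - 34*(-11 + 6*(0*(2*(⅓)))) = 5 - 34*(-11 + 6*(0*(⅔))) = 5 - 34*(-11 + 6*0) = 5 - 34*(-11 + 0) = 5 - 34*(-11) = 5 + 374 = 379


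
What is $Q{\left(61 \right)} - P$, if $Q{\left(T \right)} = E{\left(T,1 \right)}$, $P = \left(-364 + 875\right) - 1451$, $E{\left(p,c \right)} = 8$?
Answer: $948$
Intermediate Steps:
$P = -940$ ($P = 511 - 1451 = -940$)
$Q{\left(T \right)} = 8$
$Q{\left(61 \right)} - P = 8 - -940 = 8 + 940 = 948$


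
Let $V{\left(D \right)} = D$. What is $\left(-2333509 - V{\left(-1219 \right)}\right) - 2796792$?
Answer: $-5129082$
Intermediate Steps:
$\left(-2333509 - V{\left(-1219 \right)}\right) - 2796792 = \left(-2333509 - -1219\right) - 2796792 = \left(-2333509 + 1219\right) - 2796792 = -2332290 - 2796792 = -5129082$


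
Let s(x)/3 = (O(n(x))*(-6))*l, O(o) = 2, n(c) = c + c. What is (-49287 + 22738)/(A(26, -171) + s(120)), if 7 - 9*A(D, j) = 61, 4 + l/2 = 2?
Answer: -26549/138 ≈ -192.38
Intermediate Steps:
n(c) = 2*c
l = -4 (l = -8 + 2*2 = -8 + 4 = -4)
A(D, j) = -6 (A(D, j) = 7/9 - 1/9*61 = 7/9 - 61/9 = -6)
s(x) = 144 (s(x) = 3*((2*(-6))*(-4)) = 3*(-12*(-4)) = 3*48 = 144)
(-49287 + 22738)/(A(26, -171) + s(120)) = (-49287 + 22738)/(-6 + 144) = -26549/138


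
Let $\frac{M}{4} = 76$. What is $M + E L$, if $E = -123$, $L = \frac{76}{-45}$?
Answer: $\frac{7676}{15} \approx 511.73$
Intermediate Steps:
$L = - \frac{76}{45}$ ($L = 76 \left(- \frac{1}{45}\right) = - \frac{76}{45} \approx -1.6889$)
$M = 304$ ($M = 4 \cdot 76 = 304$)
$M + E L = 304 - - \frac{3116}{15} = 304 + \frac{3116}{15} = \frac{7676}{15}$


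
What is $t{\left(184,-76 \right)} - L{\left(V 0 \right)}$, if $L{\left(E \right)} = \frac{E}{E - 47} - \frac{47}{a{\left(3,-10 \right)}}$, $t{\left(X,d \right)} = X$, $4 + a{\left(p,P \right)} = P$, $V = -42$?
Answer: $\frac{2529}{14} \approx 180.64$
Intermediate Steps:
$a{\left(p,P \right)} = -4 + P$
$L{\left(E \right)} = \frac{47}{14} + \frac{E}{-47 + E}$ ($L{\left(E \right)} = \frac{E}{E - 47} - \frac{47}{-4 - 10} = \frac{E}{-47 + E} - \frac{47}{-14} = \frac{E}{-47 + E} - - \frac{47}{14} = \frac{E}{-47 + E} + \frac{47}{14} = \frac{47}{14} + \frac{E}{-47 + E}$)
$t{\left(184,-76 \right)} - L{\left(V 0 \right)} = 184 - \frac{-2209 + 61 \left(\left(-42\right) 0\right)}{14 \left(-47 - 0\right)} = 184 - \frac{-2209 + 61 \cdot 0}{14 \left(-47 + 0\right)} = 184 - \frac{-2209 + 0}{14 \left(-47\right)} = 184 - \frac{1}{14} \left(- \frac{1}{47}\right) \left(-2209\right) = 184 - \frac{47}{14} = \frac{2529}{14}$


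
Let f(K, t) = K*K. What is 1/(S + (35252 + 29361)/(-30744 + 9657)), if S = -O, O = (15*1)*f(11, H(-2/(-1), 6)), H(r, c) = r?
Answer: -21087/38337518 ≈ -0.00055004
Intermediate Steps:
f(K, t) = K²
O = 1815 (O = (15*1)*11² = 15*121 = 1815)
S = -1815 (S = -1*1815 = -1815)
1/(S + (35252 + 29361)/(-30744 + 9657)) = 1/(-1815 + (35252 + 29361)/(-30744 + 9657)) = 1/(-1815 + 64613/(-21087)) = 1/(-1815 + 64613*(-1/21087)) = 1/(-1815 - 64613/21087) = 1/(-38337518/21087) = -21087/38337518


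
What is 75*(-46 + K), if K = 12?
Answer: -2550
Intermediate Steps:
75*(-46 + K) = 75*(-46 + 12) = 75*(-34) = -2550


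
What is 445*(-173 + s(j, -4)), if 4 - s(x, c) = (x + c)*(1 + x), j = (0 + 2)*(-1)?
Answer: -77875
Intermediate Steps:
j = -2 (j = 2*(-1) = -2)
s(x, c) = 4 - (1 + x)*(c + x) (s(x, c) = 4 - (x + c)*(1 + x) = 4 - (c + x)*(1 + x) = 4 - (1 + x)*(c + x))
445*(-173 + s(j, -4)) = 445*(-173 + (4 - 1*(-4) - 1*(-2) - 1*(-2)**2 - 1*(-4)*(-2))) = 445*(-173 + (4 + 4 + 2 - 1*4 - 8)) = 445*(-173 + (4 + 4 + 2 - 4 - 8)) = 445*(-173 - 2) = 445*(-175) = -77875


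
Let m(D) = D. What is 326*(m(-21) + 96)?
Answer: 24450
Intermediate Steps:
326*(m(-21) + 96) = 326*(-21 + 96) = 326*75 = 24450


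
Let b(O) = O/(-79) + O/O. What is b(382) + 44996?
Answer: 3554381/79 ≈ 44992.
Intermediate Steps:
b(O) = 1 - O/79 (b(O) = O*(-1/79) + 1 = -O/79 + 1 = 1 - O/79)
b(382) + 44996 = (1 - 1/79*382) + 44996 = (1 - 382/79) + 44996 = -303/79 + 44996 = 3554381/79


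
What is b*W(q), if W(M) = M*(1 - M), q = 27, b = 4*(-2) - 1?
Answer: 6318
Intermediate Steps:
b = -9 (b = -8 - 1 = -9)
b*W(q) = -243*(1 - 1*27) = -243*(1 - 27) = -243*(-26) = -9*(-702) = 6318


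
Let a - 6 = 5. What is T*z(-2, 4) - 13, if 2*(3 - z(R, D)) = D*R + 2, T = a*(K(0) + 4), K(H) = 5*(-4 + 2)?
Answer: -409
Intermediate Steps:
a = 11 (a = 6 + 5 = 11)
K(H) = -10 (K(H) = 5*(-2) = -10)
T = -66 (T = 11*(-10 + 4) = 11*(-6) = -66)
z(R, D) = 2 - D*R/2 (z(R, D) = 3 - (D*R + 2)/2 = 3 - (2 + D*R)/2 = 3 + (-1 - D*R/2) = 2 - D*R/2)
T*z(-2, 4) - 13 = -66*(2 - 1/2*4*(-2)) - 13 = -66*(2 + 4) - 13 = -66*6 - 13 = -396 - 13 = -409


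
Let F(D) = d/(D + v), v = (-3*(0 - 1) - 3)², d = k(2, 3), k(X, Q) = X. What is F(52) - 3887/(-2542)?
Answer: 25901/16523 ≈ 1.5676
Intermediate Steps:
d = 2
v = 0 (v = (-3*(-1) - 3)² = (3 - 3)² = 0² = 0)
F(D) = 2/D (F(D) = 2/(D + 0) = 2/D)
F(52) - 3887/(-2542) = 2/52 - 3887/(-2542) = 2*(1/52) - 3887*(-1/2542) = 1/26 + 3887/2542 = 25901/16523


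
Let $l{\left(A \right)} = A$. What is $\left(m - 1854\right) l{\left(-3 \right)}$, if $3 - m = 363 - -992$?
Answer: $9618$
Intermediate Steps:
$m = -1352$ ($m = 3 - \left(363 - -992\right) = 3 - \left(363 + 992\right) = 3 - 1355 = -1352$)
$\left(m - 1854\right) l{\left(-3 \right)} = \left(-1352 - 1854\right) \left(-3\right) = \left(-3206\right) \left(-3\right) = 9618$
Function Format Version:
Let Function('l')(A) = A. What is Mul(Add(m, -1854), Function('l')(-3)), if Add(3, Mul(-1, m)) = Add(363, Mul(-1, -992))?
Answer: 9618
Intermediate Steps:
m = -1352 (m = Add(3, Mul(-1, Add(363, Mul(-1, -992)))) = Add(3, Mul(-1, Add(363, 992))) = Add(3, Mul(-1, 1355)) = Add(3, -1355) = -1352)
Mul(Add(m, -1854), Function('l')(-3)) = Mul(Add(-1352, -1854), -3) = Mul(-3206, -3) = 9618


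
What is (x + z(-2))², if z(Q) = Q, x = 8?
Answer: 36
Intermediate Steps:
(x + z(-2))² = (8 - 2)² = 6² = 36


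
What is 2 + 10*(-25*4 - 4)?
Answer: -1038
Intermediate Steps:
2 + 10*(-25*4 - 4) = 2 + 10*(-5*20 - 4) = 2 + 10*(-100 - 4) = 2 + 10*(-104) = 2 - 1040 = -1038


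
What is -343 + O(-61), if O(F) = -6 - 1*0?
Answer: -349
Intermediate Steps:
O(F) = -6 (O(F) = -6 + 0 = -6)
-343 + O(-61) = -343 - 6 = -349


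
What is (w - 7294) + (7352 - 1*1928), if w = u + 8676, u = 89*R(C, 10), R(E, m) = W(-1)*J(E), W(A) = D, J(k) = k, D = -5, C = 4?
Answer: 5026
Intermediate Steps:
W(A) = -5
R(E, m) = -5*E
u = -1780 (u = 89*(-5*4) = 89*(-20) = -1780)
w = 6896 (w = -1780 + 8676 = 6896)
(w - 7294) + (7352 - 1*1928) = (6896 - 7294) + (7352 - 1*1928) = -398 + (7352 - 1928) = -398 + 5424 = 5026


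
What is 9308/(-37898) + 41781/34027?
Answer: 12925439/13158727 ≈ 0.98227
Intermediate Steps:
9308/(-37898) + 41781/34027 = 9308*(-1/37898) + 41781*(1/34027) = -4654/18949 + 41781/34027 = 12925439/13158727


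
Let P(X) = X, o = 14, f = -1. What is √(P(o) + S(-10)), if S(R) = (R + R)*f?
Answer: √34 ≈ 5.8309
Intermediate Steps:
S(R) = -2*R (S(R) = (R + R)*(-1) = (2*R)*(-1) = -2*R)
√(P(o) + S(-10)) = √(14 - 2*(-10)) = √(14 + 20) = √34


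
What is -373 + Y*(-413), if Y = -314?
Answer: 129309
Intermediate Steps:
-373 + Y*(-413) = -373 - 314*(-413) = -373 + 129682 = 129309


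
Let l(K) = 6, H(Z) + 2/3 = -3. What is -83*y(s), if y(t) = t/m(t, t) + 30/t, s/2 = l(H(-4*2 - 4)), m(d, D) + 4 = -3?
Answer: -913/14 ≈ -65.214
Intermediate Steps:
H(Z) = -11/3 (H(Z) = -2/3 - 3 = -11/3)
m(d, D) = -7 (m(d, D) = -4 - 3 = -7)
s = 12 (s = 2*6 = 12)
y(t) = 30/t - t/7 (y(t) = t/(-7) + 30/t = t*(-1/7) + 30/t = -t/7 + 30/t = 30/t - t/7)
-83*y(s) = -83*(30/12 - 1/7*12) = -83*(30*(1/12) - 12/7) = -83*(5/2 - 12/7) = -83*11/14 = -913/14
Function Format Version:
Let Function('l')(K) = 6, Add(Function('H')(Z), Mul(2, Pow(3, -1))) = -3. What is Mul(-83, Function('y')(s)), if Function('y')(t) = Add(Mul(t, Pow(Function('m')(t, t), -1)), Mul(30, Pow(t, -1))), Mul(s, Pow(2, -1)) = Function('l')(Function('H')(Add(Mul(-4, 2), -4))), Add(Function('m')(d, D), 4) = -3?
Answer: Rational(-913, 14) ≈ -65.214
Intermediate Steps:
Function('H')(Z) = Rational(-11, 3) (Function('H')(Z) = Add(Rational(-2, 3), -3) = Rational(-11, 3))
Function('m')(d, D) = -7 (Function('m')(d, D) = Add(-4, -3) = -7)
s = 12 (s = Mul(2, 6) = 12)
Function('y')(t) = Add(Mul(30, Pow(t, -1)), Mul(Rational(-1, 7), t)) (Function('y')(t) = Add(Mul(t, Pow(-7, -1)), Mul(30, Pow(t, -1))) = Add(Mul(t, Rational(-1, 7)), Mul(30, Pow(t, -1))) = Add(Mul(Rational(-1, 7), t), Mul(30, Pow(t, -1))) = Add(Mul(30, Pow(t, -1)), Mul(Rational(-1, 7), t)))
Mul(-83, Function('y')(s)) = Mul(-83, Add(Mul(30, Pow(12, -1)), Mul(Rational(-1, 7), 12))) = Mul(-83, Add(Mul(30, Rational(1, 12)), Rational(-12, 7))) = Mul(-83, Add(Rational(5, 2), Rational(-12, 7))) = Mul(-83, Rational(11, 14)) = Rational(-913, 14)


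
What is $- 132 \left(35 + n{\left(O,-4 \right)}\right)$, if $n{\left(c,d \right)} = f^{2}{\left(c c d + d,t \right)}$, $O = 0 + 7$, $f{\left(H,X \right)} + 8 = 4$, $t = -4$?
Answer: $-6732$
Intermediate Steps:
$f{\left(H,X \right)} = -4$ ($f{\left(H,X \right)} = -8 + 4 = -4$)
$O = 7$
$n{\left(c,d \right)} = 16$ ($n{\left(c,d \right)} = \left(-4\right)^{2} = 16$)
$- 132 \left(35 + n{\left(O,-4 \right)}\right) = - 132 \left(35 + 16\right) = \left(-132\right) 51 = -6732$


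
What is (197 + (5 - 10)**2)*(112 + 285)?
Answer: 88134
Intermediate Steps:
(197 + (5 - 10)**2)*(112 + 285) = (197 + (-5)**2)*397 = (197 + 25)*397 = 222*397 = 88134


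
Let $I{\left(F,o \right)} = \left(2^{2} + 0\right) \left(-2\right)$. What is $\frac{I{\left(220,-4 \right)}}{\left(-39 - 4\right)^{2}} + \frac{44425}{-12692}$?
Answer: $- \frac{82243361}{23467508} \approx -3.5046$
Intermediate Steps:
$I{\left(F,o \right)} = -8$ ($I{\left(F,o \right)} = \left(4 + 0\right) \left(-2\right) = 4 \left(-2\right) = -8$)
$\frac{I{\left(220,-4 \right)}}{\left(-39 - 4\right)^{2}} + \frac{44425}{-12692} = - \frac{8}{\left(-39 - 4\right)^{2}} + \frac{44425}{-12692} = - \frac{8}{\left(-43\right)^{2}} + 44425 \left(- \frac{1}{12692}\right) = - \frac{8}{1849} - \frac{44425}{12692} = - \frac{82243361}{23467508}$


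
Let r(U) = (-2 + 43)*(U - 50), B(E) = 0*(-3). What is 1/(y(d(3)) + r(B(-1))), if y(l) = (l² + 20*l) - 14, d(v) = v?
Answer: -1/1995 ≈ -0.00050125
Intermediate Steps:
B(E) = 0
r(U) = -2050 + 41*U (r(U) = 41*(-50 + U) = -2050 + 41*U)
y(l) = -14 + l² + 20*l
1/(y(d(3)) + r(B(-1))) = 1/((-14 + 3² + 20*3) + (-2050 + 41*0)) = 1/((-14 + 9 + 60) + (-2050 + 0)) = 1/(55 - 2050) = 1/(-1995) = -1/1995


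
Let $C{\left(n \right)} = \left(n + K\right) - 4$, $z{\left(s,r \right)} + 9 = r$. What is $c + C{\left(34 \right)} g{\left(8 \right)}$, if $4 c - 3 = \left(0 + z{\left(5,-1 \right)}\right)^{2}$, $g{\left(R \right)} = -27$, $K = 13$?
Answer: $- \frac{4541}{4} \approx -1135.3$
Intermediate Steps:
$z{\left(s,r \right)} = -9 + r$
$C{\left(n \right)} = 9 + n$ ($C{\left(n \right)} = \left(n + 13\right) - 4 = \left(13 + n\right) - 4 = 9 + n$)
$c = \frac{103}{4}$ ($c = \frac{3}{4} + \frac{\left(0 - 10\right)^{2}}{4} = \frac{3}{4} + \frac{\left(-10\right)^{2}}{4} = \frac{3}{4} + \frac{1}{4} \cdot 100 = \frac{3}{4} + 25 = \frac{103}{4} \approx 25.75$)
$c + C{\left(34 \right)} g{\left(8 \right)} = \frac{103}{4} + \left(9 + 34\right) \left(-27\right) = \frac{103}{4} + 43 \left(-27\right) = \frac{103}{4} - 1161 = - \frac{4541}{4}$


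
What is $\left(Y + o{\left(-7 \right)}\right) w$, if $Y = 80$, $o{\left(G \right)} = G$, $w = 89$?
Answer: $6497$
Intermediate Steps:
$\left(Y + o{\left(-7 \right)}\right) w = \left(80 - 7\right) 89 = 73 \cdot 89 = 6497$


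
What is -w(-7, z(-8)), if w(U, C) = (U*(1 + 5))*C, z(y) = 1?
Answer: 42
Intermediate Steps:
w(U, C) = 6*C*U (w(U, C) = (U*6)*C = (6*U)*C = 6*C*U)
-w(-7, z(-8)) = -6*(-7) = -1*(-42) = 42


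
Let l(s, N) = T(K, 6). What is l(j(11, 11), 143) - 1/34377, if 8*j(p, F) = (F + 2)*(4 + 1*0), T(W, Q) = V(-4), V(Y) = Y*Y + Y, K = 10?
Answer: 412523/34377 ≈ 12.000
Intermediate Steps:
V(Y) = Y + Y² (V(Y) = Y² + Y = Y + Y²)
T(W, Q) = 12 (T(W, Q) = -4*(1 - 4) = -4*(-3) = 12)
j(p, F) = 1 + F/2 (j(p, F) = ((F + 2)*(4 + 1*0))/8 = ((2 + F)*(4 + 0))/8 = ((2 + F)*4)/8 = (8 + 4*F)/8 = 1 + F/2)
l(s, N) = 12
l(j(11, 11), 143) - 1/34377 = 12 - 1/34377 = 412523/34377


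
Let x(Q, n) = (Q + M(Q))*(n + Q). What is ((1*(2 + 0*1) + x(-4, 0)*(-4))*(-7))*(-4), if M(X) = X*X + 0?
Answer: 5432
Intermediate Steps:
M(X) = X**2 (M(X) = X**2 + 0 = X**2)
x(Q, n) = (Q + n)*(Q + Q**2) (x(Q, n) = (Q + Q**2)*(n + Q) = (Q + Q**2)*(Q + n) = (Q + n)*(Q + Q**2))
((1*(2 + 0*1) + x(-4, 0)*(-4))*(-7))*(-4) = ((1*(2 + 0*1) - 4*(-4 + 0 + (-4)**2 - 4*0)*(-4))*(-7))*(-4) = ((1*(2 + 0) - 4*(-4 + 0 + 16 + 0)*(-4))*(-7))*(-4) = ((1*2 - 4*12*(-4))*(-7))*(-4) = ((2 - 48*(-4))*(-7))*(-4) = ((2 + 192)*(-7))*(-4) = (194*(-7))*(-4) = -1358*(-4) = 5432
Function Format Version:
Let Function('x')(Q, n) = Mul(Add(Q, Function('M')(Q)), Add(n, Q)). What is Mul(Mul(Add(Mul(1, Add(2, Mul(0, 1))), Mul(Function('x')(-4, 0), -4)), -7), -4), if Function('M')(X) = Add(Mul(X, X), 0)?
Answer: 5432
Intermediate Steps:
Function('M')(X) = Pow(X, 2) (Function('M')(X) = Add(Pow(X, 2), 0) = Pow(X, 2))
Function('x')(Q, n) = Mul(Add(Q, n), Add(Q, Pow(Q, 2))) (Function('x')(Q, n) = Mul(Add(Q, Pow(Q, 2)), Add(n, Q)) = Mul(Add(Q, Pow(Q, 2)), Add(Q, n)) = Mul(Add(Q, n), Add(Q, Pow(Q, 2))))
Mul(Mul(Add(Mul(1, Add(2, Mul(0, 1))), Mul(Function('x')(-4, 0), -4)), -7), -4) = Mul(Mul(Add(Mul(1, Add(2, Mul(0, 1))), Mul(Mul(-4, Add(-4, 0, Pow(-4, 2), Mul(-4, 0))), -4)), -7), -4) = Mul(Mul(Add(Mul(1, Add(2, 0)), Mul(Mul(-4, Add(-4, 0, 16, 0)), -4)), -7), -4) = Mul(Mul(Add(Mul(1, 2), Mul(Mul(-4, 12), -4)), -7), -4) = Mul(Mul(Add(2, Mul(-48, -4)), -7), -4) = Mul(Mul(Add(2, 192), -7), -4) = Mul(Mul(194, -7), -4) = Mul(-1358, -4) = 5432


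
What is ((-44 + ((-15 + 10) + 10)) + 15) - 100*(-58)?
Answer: 5776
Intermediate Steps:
((-44 + ((-15 + 10) + 10)) + 15) - 100*(-58) = ((-44 + (-5 + 10)) + 15) + 5800 = ((-44 + 5) + 15) + 5800 = (-39 + 15) + 5800 = -24 + 5800 = 5776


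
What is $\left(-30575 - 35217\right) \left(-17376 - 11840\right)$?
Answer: $1922179072$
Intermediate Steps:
$\left(-30575 - 35217\right) \left(-17376 - 11840\right) = \left(-65792\right) \left(-29216\right) = 1922179072$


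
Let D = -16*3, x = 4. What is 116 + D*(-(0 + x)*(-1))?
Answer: -76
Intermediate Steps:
D = -48
116 + D*(-(0 + x)*(-1)) = 116 - (-48)*(0 + 4)*(-1) = 116 - (-48)*4*(-1) = 116 - (-48)*(-4) = 116 - 48*4 = 116 - 192 = -76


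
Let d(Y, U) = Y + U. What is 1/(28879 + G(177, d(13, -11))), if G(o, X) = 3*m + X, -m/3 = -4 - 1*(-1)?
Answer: 1/28908 ≈ 3.4593e-5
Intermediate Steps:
d(Y, U) = U + Y
m = 9 (m = -3*(-4 - 1*(-1)) = -3*(-4 + 1) = -3*(-3) = 9)
G(o, X) = 27 + X (G(o, X) = 3*9 + X = 27 + X)
1/(28879 + G(177, d(13, -11))) = 1/(28879 + (27 + (-11 + 13))) = 1/(28879 + (27 + 2)) = 1/(28879 + 29) = 1/28908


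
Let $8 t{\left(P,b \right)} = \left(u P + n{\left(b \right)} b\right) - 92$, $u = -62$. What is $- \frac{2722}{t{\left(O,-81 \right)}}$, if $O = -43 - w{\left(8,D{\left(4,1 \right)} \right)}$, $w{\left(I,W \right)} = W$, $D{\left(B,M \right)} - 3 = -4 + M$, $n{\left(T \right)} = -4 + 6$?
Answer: $- \frac{5444}{603} \approx -9.0282$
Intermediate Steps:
$n{\left(T \right)} = 2$
$D{\left(B,M \right)} = -1 + M$ ($D{\left(B,M \right)} = 3 + \left(-4 + M\right) = -1 + M$)
$O = -43$ ($O = -43 - \left(-1 + 1\right) = -43 - 0 = -43 + 0 = -43$)
$t{\left(P,b \right)} = - \frac{23}{2} - \frac{31 P}{4} + \frac{b}{4}$ ($t{\left(P,b \right)} = \frac{\left(- 62 P + 2 b\right) - 92}{8} = \frac{-92 - 62 P + 2 b}{8} = - \frac{23}{2} - \frac{31 P}{4} + \frac{b}{4}$)
$- \frac{2722}{t{\left(O,-81 \right)}} = - \frac{2722}{- \frac{23}{2} - - \frac{1333}{4} + \frac{1}{4} \left(-81\right)} = - \frac{2722}{- \frac{23}{2} + \frac{1333}{4} - \frac{81}{4}} = - \frac{2722}{\frac{603}{2}} = \left(-2722\right) \frac{2}{603} = - \frac{5444}{603}$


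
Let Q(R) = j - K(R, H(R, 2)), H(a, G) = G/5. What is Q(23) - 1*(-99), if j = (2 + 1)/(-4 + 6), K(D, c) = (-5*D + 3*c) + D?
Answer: 1913/10 ≈ 191.30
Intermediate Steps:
H(a, G) = G/5 (H(a, G) = G*(⅕) = G/5)
K(D, c) = -4*D + 3*c
j = 3/2 ≈ 1.5000
Q(R) = 3/10 + 4*R (Q(R) = 3/2 - (-4*R + 3*((⅕)*2)) = 3/2 - (-4*R + 3*(⅖)) = 3/2 - (-4*R + 6/5) = 3/2 - (6/5 - 4*R) = 3/2 + (-6/5 + 4*R) = 3/10 + 4*R)
Q(23) - 1*(-99) = (3/10 + 4*23) - 1*(-99) = (3/10 + 92) + 99 = 923/10 + 99 = 1913/10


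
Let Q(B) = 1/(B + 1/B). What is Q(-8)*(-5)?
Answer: 8/13 ≈ 0.61539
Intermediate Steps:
Q(B) = 1/(B + 1/B)
Q(-8)*(-5) = -8/(1 + (-8)**2)*(-5) = -8/(1 + 64)*(-5) = -8/65*(-5) = 8/13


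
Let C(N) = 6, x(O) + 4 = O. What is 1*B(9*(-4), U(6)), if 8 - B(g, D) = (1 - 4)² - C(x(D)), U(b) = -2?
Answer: 5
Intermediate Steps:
x(O) = -4 + O
B(g, D) = 5 (B(g, D) = 8 - ((1 - 4)² - 1*6) = 8 - ((-3)² - 6) = 8 - (9 - 6) = 8 - 1*3 = 8 - 3 = 5)
1*B(9*(-4), U(6)) = 1*5 = 5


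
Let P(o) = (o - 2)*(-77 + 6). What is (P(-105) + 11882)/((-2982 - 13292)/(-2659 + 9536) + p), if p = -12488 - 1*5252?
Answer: -44652361/40671418 ≈ -1.0979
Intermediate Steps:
P(o) = 142 - 71*o (P(o) = (-2 + o)*(-71) = 142 - 71*o)
p = -17740 (p = -12488 - 5252 = -17740)
(P(-105) + 11882)/((-2982 - 13292)/(-2659 + 9536) + p) = ((142 - 71*(-105)) + 11882)/((-2982 - 13292)/(-2659 + 9536) - 17740) = ((142 + 7455) + 11882)/(-16274/6877 - 17740) = (7597 + 11882)/(-16274*1/6877 - 17740) = 19479/(-16274/6877 - 17740) = 19479/(-122014254/6877) = 19479*(-6877/122014254) = -44652361/40671418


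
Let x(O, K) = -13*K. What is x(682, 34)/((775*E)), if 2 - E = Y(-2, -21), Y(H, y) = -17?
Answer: -442/14725 ≈ -0.030017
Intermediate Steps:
E = 19 (E = 2 - 1*(-17) = 2 + 17 = 19)
x(682, 34)/((775*E)) = (-13*34)/((775*19)) = -442/14725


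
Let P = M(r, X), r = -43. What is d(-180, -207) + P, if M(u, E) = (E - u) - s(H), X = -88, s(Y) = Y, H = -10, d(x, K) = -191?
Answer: -226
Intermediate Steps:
M(u, E) = 10 + E - u (M(u, E) = (E - u) - 1*(-10) = (E - u) + 10 = 10 + E - u)
P = -35 (P = 10 - 88 - 1*(-43) = 10 - 88 + 43 = -35)
d(-180, -207) + P = -191 - 35 = -226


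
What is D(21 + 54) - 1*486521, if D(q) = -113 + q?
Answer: -486559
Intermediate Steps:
D(21 + 54) - 1*486521 = (-113 + (21 + 54)) - 1*486521 = (-113 + 75) - 486521 = -38 - 486521 = -486559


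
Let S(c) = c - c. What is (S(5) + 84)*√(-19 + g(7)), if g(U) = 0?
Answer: 84*I*√19 ≈ 366.15*I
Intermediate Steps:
S(c) = 0
(S(5) + 84)*√(-19 + g(7)) = (0 + 84)*√(-19 + 0) = 84*√(-19) = 84*(I*√19) = 84*I*√19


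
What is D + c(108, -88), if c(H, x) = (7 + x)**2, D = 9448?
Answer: 16009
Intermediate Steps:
D + c(108, -88) = 9448 + (7 - 88)**2 = 9448 + (-81)**2 = 9448 + 6561 = 16009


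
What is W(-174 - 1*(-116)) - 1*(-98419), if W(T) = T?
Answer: 98361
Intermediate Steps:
W(-174 - 1*(-116)) - 1*(-98419) = (-174 - 1*(-116)) - 1*(-98419) = (-174 + 116) + 98419 = -58 + 98419 = 98361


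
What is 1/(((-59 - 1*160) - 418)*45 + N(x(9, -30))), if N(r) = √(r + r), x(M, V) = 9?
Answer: -3185/91298023 - √2/273894069 ≈ -3.4891e-5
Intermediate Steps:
N(r) = √2*√r (N(r) = √(2*r) = √2*√r)
1/(((-59 - 1*160) - 418)*45 + N(x(9, -30))) = 1/(((-59 - 1*160) - 418)*45 + √2*√9) = 1/(((-59 - 160) - 418)*45 + √2*3) = 1/((-219 - 418)*45 + 3*√2) = 1/(-637*45 + 3*√2) = 1/(-28665 + 3*√2)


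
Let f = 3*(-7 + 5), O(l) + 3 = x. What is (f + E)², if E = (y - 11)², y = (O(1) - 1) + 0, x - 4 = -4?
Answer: 47961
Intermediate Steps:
x = 0 (x = 4 - 4 = 0)
O(l) = -3 (O(l) = -3 + 0 = -3)
y = -4 (y = (-3 - 1) + 0 = -4 + 0 = -4)
f = -6 (f = 3*(-2) = -6)
E = 225 (E = (-4 - 11)² = (-15)² = 225)
(f + E)² = (-6 + 225)² = 219² = 47961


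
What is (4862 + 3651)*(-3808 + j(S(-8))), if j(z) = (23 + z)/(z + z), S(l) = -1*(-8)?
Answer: -518416161/16 ≈ -3.2401e+7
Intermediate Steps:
S(l) = 8
j(z) = (23 + z)/(2*z) (j(z) = (23 + z)/((2*z)) = (23 + z)*(1/(2*z)) = (23 + z)/(2*z))
(4862 + 3651)*(-3808 + j(S(-8))) = (4862 + 3651)*(-3808 + (½)*(23 + 8)/8) = 8513*(-3808 + (½)*(⅛)*31) = 8513*(-3808 + 31/16) = 8513*(-60897/16) = -518416161/16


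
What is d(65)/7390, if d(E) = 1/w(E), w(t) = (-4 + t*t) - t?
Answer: 1/30712840 ≈ 3.2560e-8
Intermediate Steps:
w(t) = -4 + t² - t (w(t) = (-4 + t²) - t = -4 + t² - t)
d(E) = 1/(-4 + E² - E)
d(65)/7390 = 1/(-4 + 65² - 1*65*7390) = (1/7390)/(-4 + 4225 - 65) = (1/7390)/4156 = (1/4156)*(1/7390) = 1/30712840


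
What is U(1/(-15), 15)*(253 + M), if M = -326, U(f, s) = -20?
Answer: 1460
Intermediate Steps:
U(1/(-15), 15)*(253 + M) = -20*(253 - 326) = -20*(-73) = 1460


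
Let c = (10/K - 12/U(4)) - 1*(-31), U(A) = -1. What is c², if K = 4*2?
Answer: 31329/16 ≈ 1958.1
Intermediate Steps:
K = 8
c = 177/4 (c = (10/8 - 12/(-1)) - 1*(-31) = (10*(⅛) - 12*(-1)) + 31 = (5/4 + 12) + 31 = 53/4 + 31 = 177/4 ≈ 44.250)
c² = (177/4)² = 31329/16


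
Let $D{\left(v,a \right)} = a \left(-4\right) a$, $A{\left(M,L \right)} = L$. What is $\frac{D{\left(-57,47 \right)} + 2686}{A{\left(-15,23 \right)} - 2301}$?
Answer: $\frac{3075}{1139} \approx 2.6997$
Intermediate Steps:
$D{\left(v,a \right)} = - 4 a^{2}$ ($D{\left(v,a \right)} = - 4 a a = - 4 a^{2}$)
$\frac{D{\left(-57,47 \right)} + 2686}{A{\left(-15,23 \right)} - 2301} = \frac{- 4 \cdot 47^{2} + 2686}{23 - 2301} = \frac{\left(-4\right) 2209 + 2686}{-2278} = \left(-8836 + 2686\right) \left(- \frac{1}{2278}\right) = \left(-6150\right) \left(- \frac{1}{2278}\right) = \frac{3075}{1139}$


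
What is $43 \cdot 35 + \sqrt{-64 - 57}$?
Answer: $1505 + 11 i \approx 1505.0 + 11.0 i$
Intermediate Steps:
$43 \cdot 35 + \sqrt{-64 - 57} = 1505 + \sqrt{-121} = 1505 + 11 i$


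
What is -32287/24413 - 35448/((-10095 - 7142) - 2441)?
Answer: 115024219/240199507 ≈ 0.47887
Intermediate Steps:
-32287/24413 - 35448/((-10095 - 7142) - 2441) = -32287*1/24413 - 35448/(-17237 - 2441) = -32287/24413 - 35448/(-19678) = -32287/24413 - 35448*(-1/19678) = -32287/24413 + 17724/9839 = 115024219/240199507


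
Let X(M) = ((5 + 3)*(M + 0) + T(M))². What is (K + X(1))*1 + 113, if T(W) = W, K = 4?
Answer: 198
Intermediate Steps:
X(M) = 81*M² (X(M) = ((5 + 3)*(M + 0) + M)² = (8*M + M)² = (9*M)² = 81*M²)
(K + X(1))*1 + 113 = (4 + 81*1²)*1 + 113 = (4 + 81*1)*1 + 113 = (4 + 81)*1 + 113 = 85*1 + 113 = 85 + 113 = 198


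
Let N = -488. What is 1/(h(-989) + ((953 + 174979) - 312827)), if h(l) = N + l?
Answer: -1/138372 ≈ -7.2269e-6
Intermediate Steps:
h(l) = -488 + l
1/(h(-989) + ((953 + 174979) - 312827)) = 1/((-488 - 989) + ((953 + 174979) - 312827)) = 1/(-1477 + (175932 - 312827)) = 1/(-1477 - 136895) = 1/(-138372) = -1/138372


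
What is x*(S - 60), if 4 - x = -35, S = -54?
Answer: -4446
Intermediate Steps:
x = 39 (x = 4 - 1*(-35) = 4 + 35 = 39)
x*(S - 60) = 39*(-54 - 60) = 39*(-114) = -4446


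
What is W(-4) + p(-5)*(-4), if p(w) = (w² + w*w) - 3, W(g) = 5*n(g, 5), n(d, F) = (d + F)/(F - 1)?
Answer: -747/4 ≈ -186.75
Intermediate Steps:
n(d, F) = (F + d)/(-1 + F)
W(g) = 25/4 + 5*g/4 (W(g) = 5*((5 + g)/(-1 + 5)) = 5*((5 + g)/4) = 5*(5/4 + g/4) = 25/4 + 5*g/4)
p(w) = -3 + 2*w² (p(w) = (w² + w²) - 3 = 2*w² - 3 = -3 + 2*w²)
W(-4) + p(-5)*(-4) = (25/4 + (5/4)*(-4)) + (-3 + 2*(-5)²)*(-4) = (25/4 - 5) + (-3 + 2*25)*(-4) = 5/4 + (-3 + 50)*(-4) = 5/4 + 47*(-4) = 5/4 - 188 = -747/4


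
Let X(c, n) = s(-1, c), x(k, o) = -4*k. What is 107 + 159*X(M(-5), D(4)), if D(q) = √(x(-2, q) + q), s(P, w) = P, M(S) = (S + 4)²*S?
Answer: -52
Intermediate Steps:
M(S) = S*(4 + S)² (M(S) = (4 + S)²*S = S*(4 + S)²)
D(q) = √(8 + q) (D(q) = √(-4*(-2) + q) = √(8 + q))
X(c, n) = -1
107 + 159*X(M(-5), D(4)) = 107 + 159*(-1) = 107 - 159 = -52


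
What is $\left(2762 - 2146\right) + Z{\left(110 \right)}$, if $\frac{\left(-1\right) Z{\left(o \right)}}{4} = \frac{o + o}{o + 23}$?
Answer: $\frac{81048}{133} \approx 609.38$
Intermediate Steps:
$Z{\left(o \right)} = - \frac{8 o}{23 + o}$ ($Z{\left(o \right)} = - 4 \frac{o + o}{o + 23} = - 4 \frac{2 o}{23 + o} = - \frac{8 o}{23 + o}$)
$\left(2762 - 2146\right) + Z{\left(110 \right)} = \left(2762 - 2146\right) - \frac{880}{23 + 110} = \left(2762 + \left(-14529 + 12383\right)\right) - \frac{880}{133} = \left(2762 - 2146\right) - 880 \cdot \frac{1}{133} = 616 - \frac{880}{133} = \frac{81048}{133}$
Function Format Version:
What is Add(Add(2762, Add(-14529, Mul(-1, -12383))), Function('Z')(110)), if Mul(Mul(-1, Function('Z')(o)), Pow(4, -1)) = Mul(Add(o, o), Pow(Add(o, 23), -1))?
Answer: Rational(81048, 133) ≈ 609.38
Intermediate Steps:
Function('Z')(o) = Mul(-8, o, Pow(Add(23, o), -1)) (Function('Z')(o) = Mul(-4, Mul(Add(o, o), Pow(Add(o, 23), -1))) = Mul(-4, Mul(Mul(2, o), Pow(Add(23, o), -1))) = Mul(-4, Mul(2, o, Pow(Add(23, o), -1))) = Mul(-8, o, Pow(Add(23, o), -1)))
Add(Add(2762, Add(-14529, Mul(-1, -12383))), Function('Z')(110)) = Add(Add(2762, Add(-14529, Mul(-1, -12383))), Mul(-8, 110, Pow(Add(23, 110), -1))) = Add(Add(2762, Add(-14529, 12383)), Mul(-8, 110, Pow(133, -1))) = Add(Add(2762, -2146), Mul(-8, 110, Rational(1, 133))) = Add(616, Rational(-880, 133)) = Rational(81048, 133)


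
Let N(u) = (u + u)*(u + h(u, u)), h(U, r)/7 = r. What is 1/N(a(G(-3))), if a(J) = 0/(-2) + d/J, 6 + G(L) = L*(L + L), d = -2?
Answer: 9/4 ≈ 2.2500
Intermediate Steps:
h(U, r) = 7*r
G(L) = -6 + 2*L² (G(L) = -6 + L*(L + L) = -6 + L*(2*L) = -6 + 2*L²)
a(J) = -2/J (a(J) = 0/(-2) - 2/J = 0*(-½) - 2/J = 0 - 2/J = -2/J)
N(u) = 16*u² (N(u) = (u + u)*(u + 7*u) = (2*u)*(8*u) = 16*u²)
1/N(a(G(-3))) = 1/(16*(-2/(-6 + 2*(-3)²))²) = 1/(16*(-2/(-6 + 2*9))²) = 1/(16*(-2/(-6 + 18))²) = 1/(16*(-2/12)²) = 1/(16*(-2*1/12)²) = 1/(16*(-⅙)²) = 1/(16*(1/36)) = 1/(4/9) = 9/4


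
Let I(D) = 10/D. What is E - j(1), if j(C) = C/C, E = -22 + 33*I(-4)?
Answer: -211/2 ≈ -105.50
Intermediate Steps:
E = -209/2 (E = -22 + 33*(10/(-4)) = -22 + 33*(10*(-1/4)) = -22 + 33*(-5/2) = -22 - 165/2 = -209/2 ≈ -104.50)
j(C) = 1
E - j(1) = -209/2 - 1*1 = -209/2 - 1 = -211/2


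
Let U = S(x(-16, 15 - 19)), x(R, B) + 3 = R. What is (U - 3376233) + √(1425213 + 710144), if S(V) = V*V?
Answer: -3375872 + √2135357 ≈ -3.3744e+6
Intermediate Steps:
x(R, B) = -3 + R
S(V) = V²
U = 361 (U = (-3 - 16)² = (-19)² = 361)
(U - 3376233) + √(1425213 + 710144) = (361 - 3376233) + √(1425213 + 710144) = -3375872 + √2135357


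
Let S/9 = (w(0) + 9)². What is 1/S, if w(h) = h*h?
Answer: 1/729 ≈ 0.0013717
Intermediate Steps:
w(h) = h²
S = 729 (S = 9*(0² + 9)² = 9*(0 + 9)² = 9*9² = 9*81 = 729)
1/S = 1/729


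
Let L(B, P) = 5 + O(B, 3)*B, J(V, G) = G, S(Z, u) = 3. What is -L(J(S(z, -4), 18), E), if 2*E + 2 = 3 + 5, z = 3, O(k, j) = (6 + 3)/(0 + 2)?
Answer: -86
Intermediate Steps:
O(k, j) = 9/2
E = 3 (E = -1 + (3 + 5)/2 = -1 + (½)*8 = -1 + 4 = 3)
L(B, P) = 5 + 9*B/2
-L(J(S(z, -4), 18), E) = -(5 + (9/2)*18) = -(5 + 81) = -1*86 = -86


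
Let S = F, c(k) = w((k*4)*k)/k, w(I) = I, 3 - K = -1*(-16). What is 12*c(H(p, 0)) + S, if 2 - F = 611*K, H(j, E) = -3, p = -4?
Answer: 7801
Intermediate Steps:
K = -13 (K = 3 - (-1)*(-16) = 3 - 1*16 = 3 - 16 = -13)
F = 7945 (F = 2 - 611*(-13) = 2 - 1*(-7943) = 2 + 7943 = 7945)
c(k) = 4*k (c(k) = ((k*4)*k)/k = ((4*k)*k)/k = (4*k**2)/k = 4*k)
S = 7945
12*c(H(p, 0)) + S = 12*(4*(-3)) + 7945 = 12*(-12) + 7945 = -144 + 7945 = 7801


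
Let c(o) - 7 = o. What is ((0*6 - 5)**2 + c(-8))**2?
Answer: 576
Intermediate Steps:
c(o) = 7 + o
((0*6 - 5)**2 + c(-8))**2 = ((0*6 - 5)**2 + (7 - 8))**2 = ((0 - 5)**2 - 1)**2 = ((-5)**2 - 1)**2 = (25 - 1)**2 = 24**2 = 576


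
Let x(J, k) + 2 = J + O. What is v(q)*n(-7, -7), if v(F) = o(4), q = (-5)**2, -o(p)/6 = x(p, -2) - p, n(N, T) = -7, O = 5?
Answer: 126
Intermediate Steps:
x(J, k) = 3 + J (x(J, k) = -2 + (J + 5) = -2 + (5 + J) = 3 + J)
o(p) = -18 (o(p) = -6*((3 + p) - p) = -6*3 = -18)
q = 25
v(F) = -18
v(q)*n(-7, -7) = -18*(-7) = 126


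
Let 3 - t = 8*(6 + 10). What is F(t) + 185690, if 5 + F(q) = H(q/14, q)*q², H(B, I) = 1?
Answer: 201310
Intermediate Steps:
t = -125 (t = 3 - 8*(6 + 10) = 3 - 8*16 = 3 - 1*128 = 3 - 128 = -125)
F(q) = -5 + q² (F(q) = -5 + 1*q² = -5 + q²)
F(t) + 185690 = (-5 + (-125)²) + 185690 = (-5 + 15625) + 185690 = 15620 + 185690 = 201310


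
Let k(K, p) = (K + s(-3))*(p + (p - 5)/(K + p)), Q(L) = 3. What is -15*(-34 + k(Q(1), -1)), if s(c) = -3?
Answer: 510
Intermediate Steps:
k(K, p) = (-3 + K)*(p + (-5 + p)/(K + p)) (k(K, p) = (K - 3)*(p + (p - 5)/(K + p)) = (-3 + K)*(p + (-5 + p)/(K + p)))
-15*(-34 + k(Q(1), -1)) = -15*(-34 + (15 - 5*3 - 3*(-1) - 3*(-1)² + 3*(-1)² - 1*3² - 2*3*(-1))/(3 - 1)) = -15*(-34 + (15 - 15 + 3 - 3*1 + 3*1 - 1*9 + 6)/2) = -15*(-34 + (15 - 15 + 3 - 3 + 3 - 9 + 6)/2) = -15*(-34 + (½)*0) = -15*(-34 + 0) = -15*(-34) = 510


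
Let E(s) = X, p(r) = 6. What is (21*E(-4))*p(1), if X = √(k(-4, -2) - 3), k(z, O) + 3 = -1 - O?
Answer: 126*I*√5 ≈ 281.74*I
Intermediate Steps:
k(z, O) = -4 - O (k(z, O) = -3 + (-1 - O) = -4 - O)
X = I*√5 (X = √((-4 - 1*(-2)) - 3) = √((-4 + 2) - 3) = √(-2 - 3) = √(-5) = I*√5 ≈ 2.2361*I)
E(s) = I*√5
(21*E(-4))*p(1) = (21*(I*√5))*6 = (21*I*√5)*6 = 126*I*√5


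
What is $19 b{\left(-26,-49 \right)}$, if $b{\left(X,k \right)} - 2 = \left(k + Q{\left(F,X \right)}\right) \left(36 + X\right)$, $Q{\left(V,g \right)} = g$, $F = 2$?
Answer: $-14212$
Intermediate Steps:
$b{\left(X,k \right)} = 2 + \left(36 + X\right) \left(X + k\right)$ ($b{\left(X,k \right)} = 2 + \left(k + X\right) \left(36 + X\right) = 2 + \left(X + k\right) \left(36 + X\right) = 2 + \left(36 + X\right) \left(X + k\right)$)
$19 b{\left(-26,-49 \right)} = 19 \left(2 + \left(-26\right)^{2} + 36 \left(-26\right) + 36 \left(-49\right) - -1274\right) = 19 \left(2 + 676 - 936 - 1764 + 1274\right) = 19 \left(-748\right) = -14212$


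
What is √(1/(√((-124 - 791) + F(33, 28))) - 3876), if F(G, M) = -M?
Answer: √(-3446729124 - 943*I*√943)/943 ≈ 0.00026153 - 62.258*I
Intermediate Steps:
√(1/(√((-124 - 791) + F(33, 28))) - 3876) = √(1/(√((-124 - 791) - 1*28)) - 3876) = √(1/(√(-915 - 28)) - 3876) = √(1/(√(-943)) - 3876) = √(1/(I*√943) - 3876) = √(-I*√943/943 - 3876) = √(-3876 - I*√943/943)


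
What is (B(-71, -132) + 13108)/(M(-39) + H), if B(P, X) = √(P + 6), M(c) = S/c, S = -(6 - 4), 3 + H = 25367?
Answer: 255606/494599 + 39*I*√65/989198 ≈ 0.51679 + 0.00031786*I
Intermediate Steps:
H = 25364 (H = -3 + 25367 = 25364)
S = -2 (S = -1*2 = -2)
M(c) = -2/c
B(P, X) = √(6 + P)
(B(-71, -132) + 13108)/(M(-39) + H) = (√(6 - 71) + 13108)/(-2/(-39) + 25364) = (√(-65) + 13108)/(-2*(-1/39) + 25364) = (I*√65 + 13108)/(2/39 + 25364) = (13108 + I*√65)/(989198/39) = (13108 + I*√65)*(39/989198) = 255606/494599 + 39*I*√65/989198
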